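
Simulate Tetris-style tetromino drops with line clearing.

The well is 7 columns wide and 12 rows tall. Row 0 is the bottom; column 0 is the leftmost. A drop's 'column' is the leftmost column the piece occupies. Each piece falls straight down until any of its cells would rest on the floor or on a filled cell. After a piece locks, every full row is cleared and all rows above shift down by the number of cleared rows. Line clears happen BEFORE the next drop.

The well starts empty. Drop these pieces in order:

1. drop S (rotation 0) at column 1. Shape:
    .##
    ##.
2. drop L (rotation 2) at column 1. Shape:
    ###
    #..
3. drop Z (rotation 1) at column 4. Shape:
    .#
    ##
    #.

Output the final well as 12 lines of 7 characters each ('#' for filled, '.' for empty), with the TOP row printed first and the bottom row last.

Drop 1: S rot0 at col 1 lands with bottom-row=0; cleared 0 line(s) (total 0); column heights now [0 1 2 2 0 0 0], max=2
Drop 2: L rot2 at col 1 lands with bottom-row=1; cleared 0 line(s) (total 0); column heights now [0 3 3 3 0 0 0], max=3
Drop 3: Z rot1 at col 4 lands with bottom-row=0; cleared 0 line(s) (total 0); column heights now [0 3 3 3 2 3 0], max=3

Answer: .......
.......
.......
.......
.......
.......
.......
.......
.......
.###.#.
.#####.
.##.#..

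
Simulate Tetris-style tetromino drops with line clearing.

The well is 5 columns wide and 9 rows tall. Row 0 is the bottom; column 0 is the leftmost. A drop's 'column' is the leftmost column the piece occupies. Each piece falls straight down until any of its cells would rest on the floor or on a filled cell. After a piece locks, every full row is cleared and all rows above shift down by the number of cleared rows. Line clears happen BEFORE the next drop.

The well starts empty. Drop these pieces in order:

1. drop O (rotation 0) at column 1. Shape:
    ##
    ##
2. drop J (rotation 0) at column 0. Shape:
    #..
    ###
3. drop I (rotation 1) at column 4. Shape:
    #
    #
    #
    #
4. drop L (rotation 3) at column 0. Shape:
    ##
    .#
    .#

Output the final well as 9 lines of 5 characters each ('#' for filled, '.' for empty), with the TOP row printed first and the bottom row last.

Answer: .....
.....
.....
##...
.#...
##..#
###.#
.##.#
.##.#

Derivation:
Drop 1: O rot0 at col 1 lands with bottom-row=0; cleared 0 line(s) (total 0); column heights now [0 2 2 0 0], max=2
Drop 2: J rot0 at col 0 lands with bottom-row=2; cleared 0 line(s) (total 0); column heights now [4 3 3 0 0], max=4
Drop 3: I rot1 at col 4 lands with bottom-row=0; cleared 0 line(s) (total 0); column heights now [4 3 3 0 4], max=4
Drop 4: L rot3 at col 0 lands with bottom-row=3; cleared 0 line(s) (total 0); column heights now [6 6 3 0 4], max=6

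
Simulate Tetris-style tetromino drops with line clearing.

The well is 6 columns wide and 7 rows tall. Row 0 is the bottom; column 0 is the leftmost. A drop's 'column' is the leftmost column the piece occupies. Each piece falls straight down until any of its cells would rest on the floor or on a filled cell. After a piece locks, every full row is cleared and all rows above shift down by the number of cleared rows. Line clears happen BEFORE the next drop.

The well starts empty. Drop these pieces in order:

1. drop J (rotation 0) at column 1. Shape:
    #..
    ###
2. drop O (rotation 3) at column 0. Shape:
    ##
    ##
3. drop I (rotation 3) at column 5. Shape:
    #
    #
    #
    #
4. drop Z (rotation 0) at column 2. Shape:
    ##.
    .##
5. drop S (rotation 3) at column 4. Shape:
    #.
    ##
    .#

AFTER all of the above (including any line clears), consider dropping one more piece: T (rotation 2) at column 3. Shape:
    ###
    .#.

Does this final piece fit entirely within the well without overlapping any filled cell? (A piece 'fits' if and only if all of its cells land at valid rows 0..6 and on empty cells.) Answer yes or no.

Answer: no

Derivation:
Drop 1: J rot0 at col 1 lands with bottom-row=0; cleared 0 line(s) (total 0); column heights now [0 2 1 1 0 0], max=2
Drop 2: O rot3 at col 0 lands with bottom-row=2; cleared 0 line(s) (total 0); column heights now [4 4 1 1 0 0], max=4
Drop 3: I rot3 at col 5 lands with bottom-row=0; cleared 0 line(s) (total 0); column heights now [4 4 1 1 0 4], max=4
Drop 4: Z rot0 at col 2 lands with bottom-row=1; cleared 0 line(s) (total 0); column heights now [4 4 3 3 2 4], max=4
Drop 5: S rot3 at col 4 lands with bottom-row=4; cleared 0 line(s) (total 0); column heights now [4 4 3 3 7 6], max=7
Test piece T rot2 at col 3 (width 3): heights before test = [4 4 3 3 7 6]; fits = False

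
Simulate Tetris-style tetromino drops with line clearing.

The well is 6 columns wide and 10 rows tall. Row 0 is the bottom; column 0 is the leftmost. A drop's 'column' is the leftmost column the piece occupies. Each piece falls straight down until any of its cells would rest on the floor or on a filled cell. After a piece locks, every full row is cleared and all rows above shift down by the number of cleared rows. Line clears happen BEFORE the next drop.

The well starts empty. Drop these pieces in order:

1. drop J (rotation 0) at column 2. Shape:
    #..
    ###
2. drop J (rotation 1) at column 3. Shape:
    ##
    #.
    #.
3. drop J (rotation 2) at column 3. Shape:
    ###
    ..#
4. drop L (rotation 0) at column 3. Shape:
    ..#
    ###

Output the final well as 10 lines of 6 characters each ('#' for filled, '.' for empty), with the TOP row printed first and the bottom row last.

Answer: ......
......
......
.....#
...###
...###
...###
...#..
..##..
..###.

Derivation:
Drop 1: J rot0 at col 2 lands with bottom-row=0; cleared 0 line(s) (total 0); column heights now [0 0 2 1 1 0], max=2
Drop 2: J rot1 at col 3 lands with bottom-row=1; cleared 0 line(s) (total 0); column heights now [0 0 2 4 4 0], max=4
Drop 3: J rot2 at col 3 lands with bottom-row=3; cleared 0 line(s) (total 0); column heights now [0 0 2 5 5 5], max=5
Drop 4: L rot0 at col 3 lands with bottom-row=5; cleared 0 line(s) (total 0); column heights now [0 0 2 6 6 7], max=7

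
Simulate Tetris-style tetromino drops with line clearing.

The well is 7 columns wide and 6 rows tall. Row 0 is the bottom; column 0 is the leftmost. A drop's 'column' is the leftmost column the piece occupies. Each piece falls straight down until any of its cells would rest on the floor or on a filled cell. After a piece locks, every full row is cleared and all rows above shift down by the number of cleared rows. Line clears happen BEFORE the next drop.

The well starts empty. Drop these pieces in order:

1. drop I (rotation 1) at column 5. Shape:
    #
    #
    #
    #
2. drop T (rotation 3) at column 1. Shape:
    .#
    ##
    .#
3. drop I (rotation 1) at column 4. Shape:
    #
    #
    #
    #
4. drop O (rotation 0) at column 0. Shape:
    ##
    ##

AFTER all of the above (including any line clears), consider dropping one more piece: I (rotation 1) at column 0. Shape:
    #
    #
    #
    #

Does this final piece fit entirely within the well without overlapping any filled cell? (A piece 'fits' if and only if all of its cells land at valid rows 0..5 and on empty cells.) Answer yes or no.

Drop 1: I rot1 at col 5 lands with bottom-row=0; cleared 0 line(s) (total 0); column heights now [0 0 0 0 0 4 0], max=4
Drop 2: T rot3 at col 1 lands with bottom-row=0; cleared 0 line(s) (total 0); column heights now [0 2 3 0 0 4 0], max=4
Drop 3: I rot1 at col 4 lands with bottom-row=0; cleared 0 line(s) (total 0); column heights now [0 2 3 0 4 4 0], max=4
Drop 4: O rot0 at col 0 lands with bottom-row=2; cleared 0 line(s) (total 0); column heights now [4 4 3 0 4 4 0], max=4
Test piece I rot1 at col 0 (width 1): heights before test = [4 4 3 0 4 4 0]; fits = False

Answer: no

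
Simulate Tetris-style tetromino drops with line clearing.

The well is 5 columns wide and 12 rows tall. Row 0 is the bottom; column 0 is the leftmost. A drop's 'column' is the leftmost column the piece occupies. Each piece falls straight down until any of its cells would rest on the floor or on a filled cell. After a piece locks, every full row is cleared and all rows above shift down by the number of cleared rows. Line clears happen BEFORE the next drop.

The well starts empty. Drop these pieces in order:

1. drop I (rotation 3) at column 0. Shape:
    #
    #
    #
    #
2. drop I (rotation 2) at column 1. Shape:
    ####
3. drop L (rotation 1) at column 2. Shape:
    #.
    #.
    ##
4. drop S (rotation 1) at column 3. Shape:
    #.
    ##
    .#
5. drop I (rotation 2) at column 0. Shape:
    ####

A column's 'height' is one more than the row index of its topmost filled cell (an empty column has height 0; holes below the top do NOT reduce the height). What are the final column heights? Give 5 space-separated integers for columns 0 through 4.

Answer: 4 4 4 4 2

Derivation:
Drop 1: I rot3 at col 0 lands with bottom-row=0; cleared 0 line(s) (total 0); column heights now [4 0 0 0 0], max=4
Drop 2: I rot2 at col 1 lands with bottom-row=0; cleared 1 line(s) (total 1); column heights now [3 0 0 0 0], max=3
Drop 3: L rot1 at col 2 lands with bottom-row=0; cleared 0 line(s) (total 1); column heights now [3 0 3 1 0], max=3
Drop 4: S rot1 at col 3 lands with bottom-row=0; cleared 0 line(s) (total 1); column heights now [3 0 3 3 2], max=3
Drop 5: I rot2 at col 0 lands with bottom-row=3; cleared 0 line(s) (total 1); column heights now [4 4 4 4 2], max=4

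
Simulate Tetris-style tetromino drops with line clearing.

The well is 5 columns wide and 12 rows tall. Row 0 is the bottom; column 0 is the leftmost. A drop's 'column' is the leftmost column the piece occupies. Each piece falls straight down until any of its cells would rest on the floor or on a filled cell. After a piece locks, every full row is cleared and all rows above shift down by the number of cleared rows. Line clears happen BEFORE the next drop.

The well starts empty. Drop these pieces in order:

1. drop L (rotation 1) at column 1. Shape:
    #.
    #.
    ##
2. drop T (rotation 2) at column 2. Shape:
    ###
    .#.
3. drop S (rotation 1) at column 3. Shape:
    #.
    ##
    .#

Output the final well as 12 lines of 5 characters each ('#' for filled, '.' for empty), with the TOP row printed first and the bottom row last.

Answer: .....
.....
.....
.....
.....
.....
.....
...#.
...##
.#..#
.####
.###.

Derivation:
Drop 1: L rot1 at col 1 lands with bottom-row=0; cleared 0 line(s) (total 0); column heights now [0 3 1 0 0], max=3
Drop 2: T rot2 at col 2 lands with bottom-row=0; cleared 0 line(s) (total 0); column heights now [0 3 2 2 2], max=3
Drop 3: S rot1 at col 3 lands with bottom-row=2; cleared 0 line(s) (total 0); column heights now [0 3 2 5 4], max=5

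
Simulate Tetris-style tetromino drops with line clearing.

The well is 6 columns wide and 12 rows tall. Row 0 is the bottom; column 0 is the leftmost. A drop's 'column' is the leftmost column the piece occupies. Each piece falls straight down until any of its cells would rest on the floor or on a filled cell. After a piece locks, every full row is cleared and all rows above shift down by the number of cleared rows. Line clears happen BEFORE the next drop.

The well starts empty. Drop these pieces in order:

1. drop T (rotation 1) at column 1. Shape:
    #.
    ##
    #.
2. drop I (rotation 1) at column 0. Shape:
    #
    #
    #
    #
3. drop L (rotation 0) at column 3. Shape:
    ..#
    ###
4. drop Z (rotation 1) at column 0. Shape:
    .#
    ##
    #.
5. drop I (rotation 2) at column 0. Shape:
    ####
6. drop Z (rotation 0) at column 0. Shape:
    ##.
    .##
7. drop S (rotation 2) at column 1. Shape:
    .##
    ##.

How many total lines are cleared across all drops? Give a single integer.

Drop 1: T rot1 at col 1 lands with bottom-row=0; cleared 0 line(s) (total 0); column heights now [0 3 2 0 0 0], max=3
Drop 2: I rot1 at col 0 lands with bottom-row=0; cleared 0 line(s) (total 0); column heights now [4 3 2 0 0 0], max=4
Drop 3: L rot0 at col 3 lands with bottom-row=0; cleared 0 line(s) (total 0); column heights now [4 3 2 1 1 2], max=4
Drop 4: Z rot1 at col 0 lands with bottom-row=4; cleared 0 line(s) (total 0); column heights now [6 7 2 1 1 2], max=7
Drop 5: I rot2 at col 0 lands with bottom-row=7; cleared 0 line(s) (total 0); column heights now [8 8 8 8 1 2], max=8
Drop 6: Z rot0 at col 0 lands with bottom-row=8; cleared 0 line(s) (total 0); column heights now [10 10 9 8 1 2], max=10
Drop 7: S rot2 at col 1 lands with bottom-row=10; cleared 0 line(s) (total 0); column heights now [10 11 12 12 1 2], max=12

Answer: 0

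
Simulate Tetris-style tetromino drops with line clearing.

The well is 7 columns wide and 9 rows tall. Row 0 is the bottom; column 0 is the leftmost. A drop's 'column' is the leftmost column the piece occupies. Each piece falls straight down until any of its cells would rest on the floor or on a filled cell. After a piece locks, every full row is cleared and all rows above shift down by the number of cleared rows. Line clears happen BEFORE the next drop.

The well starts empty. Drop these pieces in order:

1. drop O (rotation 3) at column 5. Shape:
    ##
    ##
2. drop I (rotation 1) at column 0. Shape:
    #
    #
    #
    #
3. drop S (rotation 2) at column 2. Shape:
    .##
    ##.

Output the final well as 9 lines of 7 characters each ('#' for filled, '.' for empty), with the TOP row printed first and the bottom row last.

Drop 1: O rot3 at col 5 lands with bottom-row=0; cleared 0 line(s) (total 0); column heights now [0 0 0 0 0 2 2], max=2
Drop 2: I rot1 at col 0 lands with bottom-row=0; cleared 0 line(s) (total 0); column heights now [4 0 0 0 0 2 2], max=4
Drop 3: S rot2 at col 2 lands with bottom-row=0; cleared 0 line(s) (total 0); column heights now [4 0 1 2 2 2 2], max=4

Answer: .......
.......
.......
.......
.......
#......
#......
#..####
#.##.##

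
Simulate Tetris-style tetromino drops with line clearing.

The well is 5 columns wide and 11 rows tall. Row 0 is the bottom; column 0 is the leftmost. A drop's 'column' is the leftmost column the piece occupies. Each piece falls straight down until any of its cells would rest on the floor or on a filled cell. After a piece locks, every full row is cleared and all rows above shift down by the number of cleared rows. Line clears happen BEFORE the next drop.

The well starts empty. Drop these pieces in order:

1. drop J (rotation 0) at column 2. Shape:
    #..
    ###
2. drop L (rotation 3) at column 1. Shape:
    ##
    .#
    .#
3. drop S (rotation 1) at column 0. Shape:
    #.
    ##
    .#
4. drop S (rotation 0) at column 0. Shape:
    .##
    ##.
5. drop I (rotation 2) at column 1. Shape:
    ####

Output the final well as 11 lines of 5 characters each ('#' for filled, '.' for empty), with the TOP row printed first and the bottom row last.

Answer: .####
.##..
##...
#....
##...
.#...
.##..
..#..
..#..
..#..
..###

Derivation:
Drop 1: J rot0 at col 2 lands with bottom-row=0; cleared 0 line(s) (total 0); column heights now [0 0 2 1 1], max=2
Drop 2: L rot3 at col 1 lands with bottom-row=2; cleared 0 line(s) (total 0); column heights now [0 5 5 1 1], max=5
Drop 3: S rot1 at col 0 lands with bottom-row=5; cleared 0 line(s) (total 0); column heights now [8 7 5 1 1], max=8
Drop 4: S rot0 at col 0 lands with bottom-row=8; cleared 0 line(s) (total 0); column heights now [9 10 10 1 1], max=10
Drop 5: I rot2 at col 1 lands with bottom-row=10; cleared 0 line(s) (total 0); column heights now [9 11 11 11 11], max=11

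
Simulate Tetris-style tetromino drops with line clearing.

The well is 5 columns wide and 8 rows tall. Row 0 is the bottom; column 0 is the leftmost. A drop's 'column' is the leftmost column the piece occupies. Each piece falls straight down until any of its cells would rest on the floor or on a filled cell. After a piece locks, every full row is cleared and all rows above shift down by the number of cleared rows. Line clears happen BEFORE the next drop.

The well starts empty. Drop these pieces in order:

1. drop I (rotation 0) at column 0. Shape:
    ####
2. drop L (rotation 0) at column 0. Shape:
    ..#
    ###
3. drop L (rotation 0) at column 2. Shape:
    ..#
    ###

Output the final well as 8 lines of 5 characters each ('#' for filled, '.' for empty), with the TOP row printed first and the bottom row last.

Drop 1: I rot0 at col 0 lands with bottom-row=0; cleared 0 line(s) (total 0); column heights now [1 1 1 1 0], max=1
Drop 2: L rot0 at col 0 lands with bottom-row=1; cleared 0 line(s) (total 0); column heights now [2 2 3 1 0], max=3
Drop 3: L rot0 at col 2 lands with bottom-row=3; cleared 0 line(s) (total 0); column heights now [2 2 4 4 5], max=5

Answer: .....
.....
.....
....#
..###
..#..
###..
####.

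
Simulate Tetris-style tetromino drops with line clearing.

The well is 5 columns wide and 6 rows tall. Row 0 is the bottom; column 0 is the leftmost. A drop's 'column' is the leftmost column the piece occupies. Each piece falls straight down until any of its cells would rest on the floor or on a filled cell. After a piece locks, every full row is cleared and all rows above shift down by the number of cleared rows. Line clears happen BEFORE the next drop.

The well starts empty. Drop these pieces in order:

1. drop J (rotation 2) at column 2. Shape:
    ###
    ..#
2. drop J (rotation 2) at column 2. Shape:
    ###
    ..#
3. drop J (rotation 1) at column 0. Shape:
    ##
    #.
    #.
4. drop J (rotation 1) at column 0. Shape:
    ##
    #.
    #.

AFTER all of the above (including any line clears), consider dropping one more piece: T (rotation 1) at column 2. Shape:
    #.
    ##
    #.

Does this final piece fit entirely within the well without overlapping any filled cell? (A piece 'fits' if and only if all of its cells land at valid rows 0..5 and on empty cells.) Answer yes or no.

Drop 1: J rot2 at col 2 lands with bottom-row=0; cleared 0 line(s) (total 0); column heights now [0 0 2 2 2], max=2
Drop 2: J rot2 at col 2 lands with bottom-row=2; cleared 0 line(s) (total 0); column heights now [0 0 4 4 4], max=4
Drop 3: J rot1 at col 0 lands with bottom-row=0; cleared 0 line(s) (total 0); column heights now [3 3 4 4 4], max=4
Drop 4: J rot1 at col 0 lands with bottom-row=3; cleared 0 line(s) (total 0); column heights now [6 6 4 4 4], max=6
Test piece T rot1 at col 2 (width 2): heights before test = [6 6 4 4 4]; fits = False

Answer: no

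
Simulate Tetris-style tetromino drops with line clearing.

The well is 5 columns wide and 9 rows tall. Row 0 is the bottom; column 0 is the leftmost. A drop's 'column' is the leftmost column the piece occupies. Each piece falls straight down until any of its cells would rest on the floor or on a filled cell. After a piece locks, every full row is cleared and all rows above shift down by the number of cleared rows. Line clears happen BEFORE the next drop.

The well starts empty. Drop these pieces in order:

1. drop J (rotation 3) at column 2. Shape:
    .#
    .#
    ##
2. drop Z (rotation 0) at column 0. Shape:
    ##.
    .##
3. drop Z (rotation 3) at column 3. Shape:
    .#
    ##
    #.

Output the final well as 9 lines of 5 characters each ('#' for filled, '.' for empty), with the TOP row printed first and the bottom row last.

Answer: .....
.....
.....
....#
...##
...#.
##.#.
.###.
..##.

Derivation:
Drop 1: J rot3 at col 2 lands with bottom-row=0; cleared 0 line(s) (total 0); column heights now [0 0 1 3 0], max=3
Drop 2: Z rot0 at col 0 lands with bottom-row=1; cleared 0 line(s) (total 0); column heights now [3 3 2 3 0], max=3
Drop 3: Z rot3 at col 3 lands with bottom-row=3; cleared 0 line(s) (total 0); column heights now [3 3 2 5 6], max=6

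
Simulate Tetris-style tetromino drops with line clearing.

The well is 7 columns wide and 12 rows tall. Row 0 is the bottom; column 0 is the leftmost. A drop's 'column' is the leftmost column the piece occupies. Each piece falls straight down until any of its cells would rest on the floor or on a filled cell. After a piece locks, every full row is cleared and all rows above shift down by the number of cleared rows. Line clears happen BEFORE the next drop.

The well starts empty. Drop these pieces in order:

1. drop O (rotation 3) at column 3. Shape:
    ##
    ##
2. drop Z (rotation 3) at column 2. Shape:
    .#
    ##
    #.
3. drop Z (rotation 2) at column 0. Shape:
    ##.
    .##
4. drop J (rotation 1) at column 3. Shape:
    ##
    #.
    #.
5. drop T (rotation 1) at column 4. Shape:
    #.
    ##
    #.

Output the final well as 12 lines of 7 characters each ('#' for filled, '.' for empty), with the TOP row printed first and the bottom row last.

Drop 1: O rot3 at col 3 lands with bottom-row=0; cleared 0 line(s) (total 0); column heights now [0 0 0 2 2 0 0], max=2
Drop 2: Z rot3 at col 2 lands with bottom-row=1; cleared 0 line(s) (total 0); column heights now [0 0 3 4 2 0 0], max=4
Drop 3: Z rot2 at col 0 lands with bottom-row=3; cleared 0 line(s) (total 0); column heights now [5 5 4 4 2 0 0], max=5
Drop 4: J rot1 at col 3 lands with bottom-row=4; cleared 0 line(s) (total 0); column heights now [5 5 4 7 7 0 0], max=7
Drop 5: T rot1 at col 4 lands with bottom-row=7; cleared 0 line(s) (total 0); column heights now [5 5 4 7 10 9 0], max=10

Answer: .......
.......
....#..
....##.
....#..
...##..
...#...
##.#...
.###...
..##...
..###..
...##..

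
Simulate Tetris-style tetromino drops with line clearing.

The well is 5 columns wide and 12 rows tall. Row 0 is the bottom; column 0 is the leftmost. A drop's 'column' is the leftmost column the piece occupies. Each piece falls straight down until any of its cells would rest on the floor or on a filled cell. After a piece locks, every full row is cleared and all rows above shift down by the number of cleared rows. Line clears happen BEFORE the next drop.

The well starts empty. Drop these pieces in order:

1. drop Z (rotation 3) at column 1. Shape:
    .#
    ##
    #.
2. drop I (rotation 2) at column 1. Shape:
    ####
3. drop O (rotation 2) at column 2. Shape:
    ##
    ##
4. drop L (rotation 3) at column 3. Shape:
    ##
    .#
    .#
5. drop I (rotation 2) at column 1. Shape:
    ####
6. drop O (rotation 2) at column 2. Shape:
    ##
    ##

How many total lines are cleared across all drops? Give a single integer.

Drop 1: Z rot3 at col 1 lands with bottom-row=0; cleared 0 line(s) (total 0); column heights now [0 2 3 0 0], max=3
Drop 2: I rot2 at col 1 lands with bottom-row=3; cleared 0 line(s) (total 0); column heights now [0 4 4 4 4], max=4
Drop 3: O rot2 at col 2 lands with bottom-row=4; cleared 0 line(s) (total 0); column heights now [0 4 6 6 4], max=6
Drop 4: L rot3 at col 3 lands with bottom-row=4; cleared 0 line(s) (total 0); column heights now [0 4 6 7 7], max=7
Drop 5: I rot2 at col 1 lands with bottom-row=7; cleared 0 line(s) (total 0); column heights now [0 8 8 8 8], max=8
Drop 6: O rot2 at col 2 lands with bottom-row=8; cleared 0 line(s) (total 0); column heights now [0 8 10 10 8], max=10

Answer: 0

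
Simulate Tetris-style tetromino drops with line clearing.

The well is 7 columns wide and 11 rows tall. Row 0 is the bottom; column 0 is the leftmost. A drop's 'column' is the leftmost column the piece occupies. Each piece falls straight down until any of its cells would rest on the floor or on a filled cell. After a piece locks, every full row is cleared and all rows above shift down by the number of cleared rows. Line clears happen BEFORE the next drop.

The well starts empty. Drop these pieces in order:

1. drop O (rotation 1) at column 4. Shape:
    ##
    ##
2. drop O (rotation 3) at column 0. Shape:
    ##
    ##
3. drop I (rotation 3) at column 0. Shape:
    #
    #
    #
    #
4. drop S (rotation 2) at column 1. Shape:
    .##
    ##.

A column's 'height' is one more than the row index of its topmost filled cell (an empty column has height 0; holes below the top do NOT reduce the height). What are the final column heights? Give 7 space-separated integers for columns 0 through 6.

Drop 1: O rot1 at col 4 lands with bottom-row=0; cleared 0 line(s) (total 0); column heights now [0 0 0 0 2 2 0], max=2
Drop 2: O rot3 at col 0 lands with bottom-row=0; cleared 0 line(s) (total 0); column heights now [2 2 0 0 2 2 0], max=2
Drop 3: I rot3 at col 0 lands with bottom-row=2; cleared 0 line(s) (total 0); column heights now [6 2 0 0 2 2 0], max=6
Drop 4: S rot2 at col 1 lands with bottom-row=2; cleared 0 line(s) (total 0); column heights now [6 3 4 4 2 2 0], max=6

Answer: 6 3 4 4 2 2 0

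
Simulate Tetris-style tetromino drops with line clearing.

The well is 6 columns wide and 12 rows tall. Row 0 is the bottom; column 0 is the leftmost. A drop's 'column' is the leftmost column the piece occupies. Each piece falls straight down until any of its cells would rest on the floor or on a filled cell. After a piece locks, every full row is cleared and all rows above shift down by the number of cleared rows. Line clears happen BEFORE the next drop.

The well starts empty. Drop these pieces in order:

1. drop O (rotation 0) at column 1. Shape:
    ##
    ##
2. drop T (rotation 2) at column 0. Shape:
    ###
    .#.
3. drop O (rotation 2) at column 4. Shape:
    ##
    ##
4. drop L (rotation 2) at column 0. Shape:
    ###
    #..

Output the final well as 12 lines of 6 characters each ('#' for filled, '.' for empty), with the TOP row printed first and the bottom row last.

Answer: ......
......
......
......
......
......
###...
#.....
###...
.#....
.##.##
.##.##

Derivation:
Drop 1: O rot0 at col 1 lands with bottom-row=0; cleared 0 line(s) (total 0); column heights now [0 2 2 0 0 0], max=2
Drop 2: T rot2 at col 0 lands with bottom-row=2; cleared 0 line(s) (total 0); column heights now [4 4 4 0 0 0], max=4
Drop 3: O rot2 at col 4 lands with bottom-row=0; cleared 0 line(s) (total 0); column heights now [4 4 4 0 2 2], max=4
Drop 4: L rot2 at col 0 lands with bottom-row=4; cleared 0 line(s) (total 0); column heights now [6 6 6 0 2 2], max=6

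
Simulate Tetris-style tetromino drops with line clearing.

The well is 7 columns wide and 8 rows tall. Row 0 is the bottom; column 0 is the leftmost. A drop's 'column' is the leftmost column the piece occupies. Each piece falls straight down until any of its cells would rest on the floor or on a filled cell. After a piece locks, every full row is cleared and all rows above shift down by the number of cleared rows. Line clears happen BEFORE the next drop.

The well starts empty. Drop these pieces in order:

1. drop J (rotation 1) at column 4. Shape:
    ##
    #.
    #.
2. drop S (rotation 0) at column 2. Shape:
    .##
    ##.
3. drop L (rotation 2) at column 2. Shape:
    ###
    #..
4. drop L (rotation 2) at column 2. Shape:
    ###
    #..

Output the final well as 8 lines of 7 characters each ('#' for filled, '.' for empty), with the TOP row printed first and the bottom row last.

Drop 1: J rot1 at col 4 lands with bottom-row=0; cleared 0 line(s) (total 0); column heights now [0 0 0 0 3 3 0], max=3
Drop 2: S rot0 at col 2 lands with bottom-row=2; cleared 0 line(s) (total 0); column heights now [0 0 3 4 4 3 0], max=4
Drop 3: L rot2 at col 2 lands with bottom-row=3; cleared 0 line(s) (total 0); column heights now [0 0 5 5 5 3 0], max=5
Drop 4: L rot2 at col 2 lands with bottom-row=5; cleared 0 line(s) (total 0); column heights now [0 0 7 7 7 3 0], max=7

Answer: .......
..###..
..#....
..###..
..###..
..####.
....#..
....#..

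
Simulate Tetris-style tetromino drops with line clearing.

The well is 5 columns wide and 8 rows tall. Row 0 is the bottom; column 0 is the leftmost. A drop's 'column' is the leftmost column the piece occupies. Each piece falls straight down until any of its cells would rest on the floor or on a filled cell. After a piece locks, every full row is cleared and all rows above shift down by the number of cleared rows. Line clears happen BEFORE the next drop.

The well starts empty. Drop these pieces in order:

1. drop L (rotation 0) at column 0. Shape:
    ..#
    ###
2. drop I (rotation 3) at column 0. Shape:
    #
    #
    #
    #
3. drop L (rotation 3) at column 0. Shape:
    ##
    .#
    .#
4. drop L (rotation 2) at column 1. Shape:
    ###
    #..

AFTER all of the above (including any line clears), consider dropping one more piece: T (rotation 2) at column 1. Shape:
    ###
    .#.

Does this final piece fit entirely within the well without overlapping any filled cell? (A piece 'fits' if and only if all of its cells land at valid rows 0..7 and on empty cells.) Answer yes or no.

Answer: no

Derivation:
Drop 1: L rot0 at col 0 lands with bottom-row=0; cleared 0 line(s) (total 0); column heights now [1 1 2 0 0], max=2
Drop 2: I rot3 at col 0 lands with bottom-row=1; cleared 0 line(s) (total 0); column heights now [5 1 2 0 0], max=5
Drop 3: L rot3 at col 0 lands with bottom-row=3; cleared 0 line(s) (total 0); column heights now [6 6 2 0 0], max=6
Drop 4: L rot2 at col 1 lands with bottom-row=6; cleared 0 line(s) (total 0); column heights now [6 8 8 8 0], max=8
Test piece T rot2 at col 1 (width 3): heights before test = [6 8 8 8 0]; fits = False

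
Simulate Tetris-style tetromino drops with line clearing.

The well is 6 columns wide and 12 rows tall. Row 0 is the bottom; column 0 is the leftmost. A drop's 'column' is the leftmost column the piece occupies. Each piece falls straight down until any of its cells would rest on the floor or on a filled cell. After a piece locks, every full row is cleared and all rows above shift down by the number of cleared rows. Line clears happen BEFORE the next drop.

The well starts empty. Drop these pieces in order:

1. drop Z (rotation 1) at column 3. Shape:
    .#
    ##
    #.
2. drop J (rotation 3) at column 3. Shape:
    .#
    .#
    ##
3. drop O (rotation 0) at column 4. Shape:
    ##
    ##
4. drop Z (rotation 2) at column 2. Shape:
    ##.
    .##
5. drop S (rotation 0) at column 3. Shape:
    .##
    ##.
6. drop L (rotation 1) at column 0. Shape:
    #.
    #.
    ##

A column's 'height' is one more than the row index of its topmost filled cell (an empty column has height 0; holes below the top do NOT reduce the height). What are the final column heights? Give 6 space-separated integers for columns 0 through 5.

Answer: 3 1 10 11 12 12

Derivation:
Drop 1: Z rot1 at col 3 lands with bottom-row=0; cleared 0 line(s) (total 0); column heights now [0 0 0 2 3 0], max=3
Drop 2: J rot3 at col 3 lands with bottom-row=3; cleared 0 line(s) (total 0); column heights now [0 0 0 4 6 0], max=6
Drop 3: O rot0 at col 4 lands with bottom-row=6; cleared 0 line(s) (total 0); column heights now [0 0 0 4 8 8], max=8
Drop 4: Z rot2 at col 2 lands with bottom-row=8; cleared 0 line(s) (total 0); column heights now [0 0 10 10 9 8], max=10
Drop 5: S rot0 at col 3 lands with bottom-row=10; cleared 0 line(s) (total 0); column heights now [0 0 10 11 12 12], max=12
Drop 6: L rot1 at col 0 lands with bottom-row=0; cleared 0 line(s) (total 0); column heights now [3 1 10 11 12 12], max=12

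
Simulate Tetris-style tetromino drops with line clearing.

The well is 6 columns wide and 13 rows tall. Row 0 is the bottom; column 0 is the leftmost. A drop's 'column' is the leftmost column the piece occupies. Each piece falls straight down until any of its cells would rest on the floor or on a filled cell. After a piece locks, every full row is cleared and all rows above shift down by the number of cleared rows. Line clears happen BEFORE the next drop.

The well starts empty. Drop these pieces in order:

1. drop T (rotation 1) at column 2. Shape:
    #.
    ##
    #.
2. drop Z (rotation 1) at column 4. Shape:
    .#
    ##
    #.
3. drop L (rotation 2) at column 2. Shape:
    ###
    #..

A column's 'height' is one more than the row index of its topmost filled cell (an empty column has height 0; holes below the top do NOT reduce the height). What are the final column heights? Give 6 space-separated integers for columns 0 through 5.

Answer: 0 0 5 5 5 3

Derivation:
Drop 1: T rot1 at col 2 lands with bottom-row=0; cleared 0 line(s) (total 0); column heights now [0 0 3 2 0 0], max=3
Drop 2: Z rot1 at col 4 lands with bottom-row=0; cleared 0 line(s) (total 0); column heights now [0 0 3 2 2 3], max=3
Drop 3: L rot2 at col 2 lands with bottom-row=3; cleared 0 line(s) (total 0); column heights now [0 0 5 5 5 3], max=5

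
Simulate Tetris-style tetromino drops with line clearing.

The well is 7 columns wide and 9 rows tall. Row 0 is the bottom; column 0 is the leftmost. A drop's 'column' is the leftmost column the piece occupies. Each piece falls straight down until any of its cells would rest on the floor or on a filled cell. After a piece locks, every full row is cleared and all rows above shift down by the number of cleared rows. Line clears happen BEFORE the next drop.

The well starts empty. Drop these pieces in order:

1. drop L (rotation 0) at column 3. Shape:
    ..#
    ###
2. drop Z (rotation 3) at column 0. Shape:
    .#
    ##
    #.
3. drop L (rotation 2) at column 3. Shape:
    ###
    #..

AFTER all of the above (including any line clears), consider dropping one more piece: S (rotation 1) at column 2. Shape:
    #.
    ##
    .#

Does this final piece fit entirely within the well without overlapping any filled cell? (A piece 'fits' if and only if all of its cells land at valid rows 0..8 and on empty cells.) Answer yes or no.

Drop 1: L rot0 at col 3 lands with bottom-row=0; cleared 0 line(s) (total 0); column heights now [0 0 0 1 1 2 0], max=2
Drop 2: Z rot3 at col 0 lands with bottom-row=0; cleared 0 line(s) (total 0); column heights now [2 3 0 1 1 2 0], max=3
Drop 3: L rot2 at col 3 lands with bottom-row=1; cleared 0 line(s) (total 0); column heights now [2 3 0 3 3 3 0], max=3
Test piece S rot1 at col 2 (width 2): heights before test = [2 3 0 3 3 3 0]; fits = True

Answer: yes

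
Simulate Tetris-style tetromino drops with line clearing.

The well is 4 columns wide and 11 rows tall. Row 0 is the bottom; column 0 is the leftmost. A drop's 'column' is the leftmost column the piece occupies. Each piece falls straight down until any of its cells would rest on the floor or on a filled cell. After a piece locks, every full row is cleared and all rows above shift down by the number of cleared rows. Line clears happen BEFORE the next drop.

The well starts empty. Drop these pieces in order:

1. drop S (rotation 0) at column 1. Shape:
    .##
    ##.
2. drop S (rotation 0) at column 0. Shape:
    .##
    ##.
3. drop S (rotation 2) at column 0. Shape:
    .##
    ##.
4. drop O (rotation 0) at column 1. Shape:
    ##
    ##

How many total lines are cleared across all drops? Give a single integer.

Answer: 1

Derivation:
Drop 1: S rot0 at col 1 lands with bottom-row=0; cleared 0 line(s) (total 0); column heights now [0 1 2 2], max=2
Drop 2: S rot0 at col 0 lands with bottom-row=1; cleared 1 line(s) (total 1); column heights now [0 2 2 0], max=2
Drop 3: S rot2 at col 0 lands with bottom-row=2; cleared 0 line(s) (total 1); column heights now [3 4 4 0], max=4
Drop 4: O rot0 at col 1 lands with bottom-row=4; cleared 0 line(s) (total 1); column heights now [3 6 6 0], max=6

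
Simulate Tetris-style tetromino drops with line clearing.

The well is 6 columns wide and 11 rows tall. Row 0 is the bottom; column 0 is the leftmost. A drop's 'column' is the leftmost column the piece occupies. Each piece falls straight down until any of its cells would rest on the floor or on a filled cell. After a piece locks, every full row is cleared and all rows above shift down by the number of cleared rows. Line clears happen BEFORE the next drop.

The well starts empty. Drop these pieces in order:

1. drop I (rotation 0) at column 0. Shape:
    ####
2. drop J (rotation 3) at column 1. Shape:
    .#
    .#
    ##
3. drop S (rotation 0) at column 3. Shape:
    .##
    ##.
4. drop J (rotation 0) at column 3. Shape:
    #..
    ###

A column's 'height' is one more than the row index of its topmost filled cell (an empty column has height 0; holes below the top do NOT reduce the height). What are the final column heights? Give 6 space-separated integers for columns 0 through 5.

Drop 1: I rot0 at col 0 lands with bottom-row=0; cleared 0 line(s) (total 0); column heights now [1 1 1 1 0 0], max=1
Drop 2: J rot3 at col 1 lands with bottom-row=1; cleared 0 line(s) (total 0); column heights now [1 2 4 1 0 0], max=4
Drop 3: S rot0 at col 3 lands with bottom-row=1; cleared 0 line(s) (total 0); column heights now [1 2 4 2 3 3], max=4
Drop 4: J rot0 at col 3 lands with bottom-row=3; cleared 0 line(s) (total 0); column heights now [1 2 4 5 4 4], max=5

Answer: 1 2 4 5 4 4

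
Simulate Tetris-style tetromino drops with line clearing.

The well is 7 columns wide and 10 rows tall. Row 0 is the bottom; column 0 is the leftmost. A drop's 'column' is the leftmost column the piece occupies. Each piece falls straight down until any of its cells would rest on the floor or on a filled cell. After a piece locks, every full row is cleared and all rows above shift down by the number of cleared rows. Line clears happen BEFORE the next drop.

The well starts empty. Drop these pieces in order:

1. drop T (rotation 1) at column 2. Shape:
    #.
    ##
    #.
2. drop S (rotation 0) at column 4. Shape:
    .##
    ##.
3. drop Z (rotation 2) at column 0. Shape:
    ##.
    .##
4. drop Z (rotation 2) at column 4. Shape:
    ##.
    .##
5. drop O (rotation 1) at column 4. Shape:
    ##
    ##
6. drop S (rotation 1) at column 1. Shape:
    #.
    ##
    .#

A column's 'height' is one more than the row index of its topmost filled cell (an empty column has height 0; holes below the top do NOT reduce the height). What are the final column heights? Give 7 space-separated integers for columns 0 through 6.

Answer: 5 7 6 2 6 6 3

Derivation:
Drop 1: T rot1 at col 2 lands with bottom-row=0; cleared 0 line(s) (total 0); column heights now [0 0 3 2 0 0 0], max=3
Drop 2: S rot0 at col 4 lands with bottom-row=0; cleared 0 line(s) (total 0); column heights now [0 0 3 2 1 2 2], max=3
Drop 3: Z rot2 at col 0 lands with bottom-row=3; cleared 0 line(s) (total 0); column heights now [5 5 4 2 1 2 2], max=5
Drop 4: Z rot2 at col 4 lands with bottom-row=2; cleared 0 line(s) (total 0); column heights now [5 5 4 2 4 4 3], max=5
Drop 5: O rot1 at col 4 lands with bottom-row=4; cleared 0 line(s) (total 0); column heights now [5 5 4 2 6 6 3], max=6
Drop 6: S rot1 at col 1 lands with bottom-row=4; cleared 0 line(s) (total 0); column heights now [5 7 6 2 6 6 3], max=7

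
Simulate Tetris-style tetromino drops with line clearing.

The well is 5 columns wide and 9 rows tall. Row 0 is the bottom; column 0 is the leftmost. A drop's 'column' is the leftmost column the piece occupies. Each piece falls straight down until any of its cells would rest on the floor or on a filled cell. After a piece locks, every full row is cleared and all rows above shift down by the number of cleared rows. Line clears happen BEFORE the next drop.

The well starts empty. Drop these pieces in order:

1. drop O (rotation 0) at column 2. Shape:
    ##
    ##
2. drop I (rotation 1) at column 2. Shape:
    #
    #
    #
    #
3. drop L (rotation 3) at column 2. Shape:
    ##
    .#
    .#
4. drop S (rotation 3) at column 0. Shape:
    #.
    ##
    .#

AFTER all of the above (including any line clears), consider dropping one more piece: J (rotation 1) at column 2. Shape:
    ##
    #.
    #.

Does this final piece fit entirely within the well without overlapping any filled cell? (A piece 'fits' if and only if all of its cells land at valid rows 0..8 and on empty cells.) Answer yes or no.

Drop 1: O rot0 at col 2 lands with bottom-row=0; cleared 0 line(s) (total 0); column heights now [0 0 2 2 0], max=2
Drop 2: I rot1 at col 2 lands with bottom-row=2; cleared 0 line(s) (total 0); column heights now [0 0 6 2 0], max=6
Drop 3: L rot3 at col 2 lands with bottom-row=4; cleared 0 line(s) (total 0); column heights now [0 0 7 7 0], max=7
Drop 4: S rot3 at col 0 lands with bottom-row=0; cleared 0 line(s) (total 0); column heights now [3 2 7 7 0], max=7
Test piece J rot1 at col 2 (width 2): heights before test = [3 2 7 7 0]; fits = False

Answer: no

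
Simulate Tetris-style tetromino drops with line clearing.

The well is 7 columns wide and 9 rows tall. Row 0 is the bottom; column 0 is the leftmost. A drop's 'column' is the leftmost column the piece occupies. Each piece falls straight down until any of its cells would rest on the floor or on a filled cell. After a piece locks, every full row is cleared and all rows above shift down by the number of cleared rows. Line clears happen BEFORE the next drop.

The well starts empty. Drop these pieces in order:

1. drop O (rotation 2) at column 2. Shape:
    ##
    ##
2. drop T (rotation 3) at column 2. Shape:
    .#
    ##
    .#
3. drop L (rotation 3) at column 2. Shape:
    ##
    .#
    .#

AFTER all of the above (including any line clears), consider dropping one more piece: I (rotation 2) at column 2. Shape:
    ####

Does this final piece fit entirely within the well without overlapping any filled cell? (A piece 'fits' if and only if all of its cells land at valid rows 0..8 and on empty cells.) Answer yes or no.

Answer: yes

Derivation:
Drop 1: O rot2 at col 2 lands with bottom-row=0; cleared 0 line(s) (total 0); column heights now [0 0 2 2 0 0 0], max=2
Drop 2: T rot3 at col 2 lands with bottom-row=2; cleared 0 line(s) (total 0); column heights now [0 0 4 5 0 0 0], max=5
Drop 3: L rot3 at col 2 lands with bottom-row=5; cleared 0 line(s) (total 0); column heights now [0 0 8 8 0 0 0], max=8
Test piece I rot2 at col 2 (width 4): heights before test = [0 0 8 8 0 0 0]; fits = True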